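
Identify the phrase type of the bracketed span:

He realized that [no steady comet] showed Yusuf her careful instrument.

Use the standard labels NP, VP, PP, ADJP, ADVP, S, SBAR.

NP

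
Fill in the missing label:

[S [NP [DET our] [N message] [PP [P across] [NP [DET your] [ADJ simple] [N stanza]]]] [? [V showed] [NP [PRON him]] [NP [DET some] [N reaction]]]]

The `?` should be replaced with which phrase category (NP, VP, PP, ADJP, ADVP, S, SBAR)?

A constituent whose immediate children are V 'showed', NP, NP is a verb phrase: VP.

VP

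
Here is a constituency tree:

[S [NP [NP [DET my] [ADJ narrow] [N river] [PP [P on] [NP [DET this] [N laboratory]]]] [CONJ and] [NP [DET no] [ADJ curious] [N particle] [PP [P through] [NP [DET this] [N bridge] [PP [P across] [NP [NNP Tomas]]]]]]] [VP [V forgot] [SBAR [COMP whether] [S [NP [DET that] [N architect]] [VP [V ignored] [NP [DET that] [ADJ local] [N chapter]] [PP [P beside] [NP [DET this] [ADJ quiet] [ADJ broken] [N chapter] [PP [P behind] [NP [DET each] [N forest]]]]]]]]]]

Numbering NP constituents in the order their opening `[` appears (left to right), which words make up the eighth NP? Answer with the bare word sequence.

that local chapter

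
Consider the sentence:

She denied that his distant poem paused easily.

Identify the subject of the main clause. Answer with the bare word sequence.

she

"she" is the NP that combines with the VP headed by "denied" to form the main clause — the subject.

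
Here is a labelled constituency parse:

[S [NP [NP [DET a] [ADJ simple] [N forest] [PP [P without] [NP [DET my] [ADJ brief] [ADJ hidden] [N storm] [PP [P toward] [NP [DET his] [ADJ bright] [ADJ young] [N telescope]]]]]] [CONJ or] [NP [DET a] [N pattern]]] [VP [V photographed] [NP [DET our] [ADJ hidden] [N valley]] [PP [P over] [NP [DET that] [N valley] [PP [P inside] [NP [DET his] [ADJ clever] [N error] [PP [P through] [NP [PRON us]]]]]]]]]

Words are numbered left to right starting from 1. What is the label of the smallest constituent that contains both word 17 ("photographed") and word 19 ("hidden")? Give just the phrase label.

Both words fall inside [VP photographed our hidden valley over that valley inside his clever error through us] (words 17–29), and no smaller constituent contains them both. Label: VP.

VP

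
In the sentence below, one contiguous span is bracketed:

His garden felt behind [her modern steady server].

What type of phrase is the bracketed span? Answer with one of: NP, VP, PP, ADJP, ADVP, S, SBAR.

NP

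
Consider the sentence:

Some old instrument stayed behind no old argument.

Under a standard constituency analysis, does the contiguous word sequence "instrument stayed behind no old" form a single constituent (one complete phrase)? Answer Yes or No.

The smallest constituent containing the whole sequence is the clause [S some old instrument stayed behind no old argument], but the sequence is only part of it — it straddles the boundary between noun phrase "some old instrument" and verb phrase "stayed behind no old argument".

No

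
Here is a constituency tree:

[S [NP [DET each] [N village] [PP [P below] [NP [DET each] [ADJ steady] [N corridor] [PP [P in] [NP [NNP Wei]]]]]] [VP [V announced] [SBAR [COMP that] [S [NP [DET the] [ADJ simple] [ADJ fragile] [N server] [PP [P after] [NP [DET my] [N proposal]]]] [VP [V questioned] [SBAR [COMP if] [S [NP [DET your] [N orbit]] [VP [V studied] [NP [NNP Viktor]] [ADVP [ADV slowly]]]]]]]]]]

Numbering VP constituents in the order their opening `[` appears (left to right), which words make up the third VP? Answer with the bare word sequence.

studied Viktor slowly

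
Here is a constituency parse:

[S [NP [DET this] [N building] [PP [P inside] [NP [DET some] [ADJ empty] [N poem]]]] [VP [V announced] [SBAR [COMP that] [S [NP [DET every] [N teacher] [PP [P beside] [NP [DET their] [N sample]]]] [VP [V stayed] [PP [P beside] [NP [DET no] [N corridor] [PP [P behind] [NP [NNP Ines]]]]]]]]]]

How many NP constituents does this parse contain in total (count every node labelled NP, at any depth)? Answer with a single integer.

6

Scanning left to right, an opening `[NP` appears at word positions 1, 4, 9, 12, 16, 19 — 6 in total.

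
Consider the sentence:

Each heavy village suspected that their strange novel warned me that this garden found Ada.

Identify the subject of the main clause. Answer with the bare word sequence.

The subject of the main clause is the NP immediately before the verb "suspected": "each heavy village".

each heavy village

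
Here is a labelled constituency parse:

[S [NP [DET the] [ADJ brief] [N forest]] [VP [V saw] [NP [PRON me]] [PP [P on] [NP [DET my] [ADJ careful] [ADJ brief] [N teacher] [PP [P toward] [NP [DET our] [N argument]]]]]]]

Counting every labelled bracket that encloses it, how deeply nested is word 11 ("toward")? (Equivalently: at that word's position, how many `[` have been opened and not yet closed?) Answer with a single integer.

Path from the root down to the word: S → VP → PP → NP → PP → P. That is 6 enclosing brackets.

6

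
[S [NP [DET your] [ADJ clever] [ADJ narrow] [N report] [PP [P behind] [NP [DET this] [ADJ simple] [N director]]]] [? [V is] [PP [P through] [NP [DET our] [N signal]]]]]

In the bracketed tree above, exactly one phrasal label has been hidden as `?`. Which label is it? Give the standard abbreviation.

A constituent whose immediate children are V 'is', PP is a verb phrase: VP.

VP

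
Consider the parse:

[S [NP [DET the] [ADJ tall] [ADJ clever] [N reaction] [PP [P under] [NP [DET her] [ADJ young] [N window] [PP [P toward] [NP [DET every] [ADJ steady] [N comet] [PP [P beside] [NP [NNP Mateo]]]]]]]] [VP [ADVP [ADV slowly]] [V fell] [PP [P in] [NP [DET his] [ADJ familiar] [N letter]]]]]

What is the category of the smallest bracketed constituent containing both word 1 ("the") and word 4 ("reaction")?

NP

The smallest bracket enclosing both words is [NP the tall clever reaction under her young window toward every steady comet beside Mateo], so the label is NP.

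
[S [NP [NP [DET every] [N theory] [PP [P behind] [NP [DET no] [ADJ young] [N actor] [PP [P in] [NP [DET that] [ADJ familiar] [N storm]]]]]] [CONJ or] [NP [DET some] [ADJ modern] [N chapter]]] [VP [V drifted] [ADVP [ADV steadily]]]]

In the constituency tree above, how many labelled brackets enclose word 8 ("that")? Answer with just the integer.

8

Counting open brackets not yet closed at "that": [S [NP [NP [PP [NP [PP [NP [DET = 8.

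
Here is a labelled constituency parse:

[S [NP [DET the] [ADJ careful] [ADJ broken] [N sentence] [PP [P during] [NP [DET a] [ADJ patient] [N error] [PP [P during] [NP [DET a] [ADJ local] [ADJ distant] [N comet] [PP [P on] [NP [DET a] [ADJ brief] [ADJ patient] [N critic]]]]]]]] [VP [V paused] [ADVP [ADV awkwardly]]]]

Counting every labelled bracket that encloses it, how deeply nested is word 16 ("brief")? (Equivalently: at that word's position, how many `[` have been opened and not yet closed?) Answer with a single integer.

The word sits inside ADJ, which is inside NP, inside PP, inside NP, inside PP, inside NP, inside PP, inside NP, inside S — 9 brackets in all.

9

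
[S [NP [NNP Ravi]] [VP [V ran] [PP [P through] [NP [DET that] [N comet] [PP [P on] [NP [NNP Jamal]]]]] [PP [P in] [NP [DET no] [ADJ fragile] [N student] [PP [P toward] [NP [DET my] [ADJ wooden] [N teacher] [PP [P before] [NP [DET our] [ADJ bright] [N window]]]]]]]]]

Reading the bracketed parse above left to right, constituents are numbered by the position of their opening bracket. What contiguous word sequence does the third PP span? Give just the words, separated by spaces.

In left-to-right order the PP constituents are "through that comet on Jamal"; "on Jamal"; "in no fragile student toward my wooden teacher before our bright window"; "toward my wooden teacher before our bright window"; "before our bright window". Number 3 is "in no fragile student toward my wooden teacher before our bright window".

in no fragile student toward my wooden teacher before our bright window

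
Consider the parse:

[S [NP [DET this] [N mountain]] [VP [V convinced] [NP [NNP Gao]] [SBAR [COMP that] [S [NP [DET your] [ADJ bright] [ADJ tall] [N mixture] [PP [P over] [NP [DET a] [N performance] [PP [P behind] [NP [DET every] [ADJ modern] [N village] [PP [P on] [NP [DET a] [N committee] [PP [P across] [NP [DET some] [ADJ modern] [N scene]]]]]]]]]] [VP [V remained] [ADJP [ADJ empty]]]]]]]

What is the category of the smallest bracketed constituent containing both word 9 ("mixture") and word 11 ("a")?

NP

Both words fall inside [NP your bright tall mixture over a performance behind every modern village on a committee across some modern scene] (words 6–23), and no smaller constituent contains them both. Label: NP.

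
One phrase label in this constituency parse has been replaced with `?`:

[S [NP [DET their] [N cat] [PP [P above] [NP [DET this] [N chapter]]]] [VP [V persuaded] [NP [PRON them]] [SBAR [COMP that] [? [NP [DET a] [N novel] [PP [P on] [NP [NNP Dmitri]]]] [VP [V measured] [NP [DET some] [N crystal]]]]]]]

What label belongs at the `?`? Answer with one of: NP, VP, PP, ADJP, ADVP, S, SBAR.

S

The `?` node immediately contains: NP, VP. That is the internal structure of a clause, so the label is S.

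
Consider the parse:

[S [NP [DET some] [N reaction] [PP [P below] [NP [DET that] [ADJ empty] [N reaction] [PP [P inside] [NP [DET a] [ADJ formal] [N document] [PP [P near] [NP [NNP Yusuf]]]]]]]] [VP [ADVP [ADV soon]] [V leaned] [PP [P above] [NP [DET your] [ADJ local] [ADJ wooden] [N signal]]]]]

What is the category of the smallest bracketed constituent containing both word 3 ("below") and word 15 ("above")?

S

The smallest bracket enclosing both words is [S some reaction below that empty reaction inside a formal document near Yusuf soon leaned above your local wooden signal], so the label is S.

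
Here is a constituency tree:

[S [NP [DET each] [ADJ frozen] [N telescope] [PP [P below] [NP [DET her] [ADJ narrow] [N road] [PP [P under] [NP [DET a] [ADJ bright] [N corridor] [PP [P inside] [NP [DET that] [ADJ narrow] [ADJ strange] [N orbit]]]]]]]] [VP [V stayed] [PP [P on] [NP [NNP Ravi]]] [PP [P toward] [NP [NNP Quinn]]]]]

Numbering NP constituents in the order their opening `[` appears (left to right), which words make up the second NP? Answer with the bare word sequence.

In left-to-right order the NP constituents are "each frozen telescope below her narrow road under a bright corridor inside that narrow strange orbit"; "her narrow road under a bright corridor inside that narrow strange orbit"; "a bright corridor inside that narrow strange orbit"; "that narrow strange orbit"; "Ravi"; "Quinn". Number 2 is "her narrow road under a bright corridor inside that narrow strange orbit".

her narrow road under a bright corridor inside that narrow strange orbit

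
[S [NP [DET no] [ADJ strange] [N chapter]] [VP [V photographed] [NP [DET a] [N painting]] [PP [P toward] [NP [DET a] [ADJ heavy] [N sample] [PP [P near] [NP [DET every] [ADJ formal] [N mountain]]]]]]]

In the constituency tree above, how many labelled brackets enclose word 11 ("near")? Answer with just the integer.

Counting open brackets not yet closed at "near": [S [VP [PP [NP [PP [P = 6.

6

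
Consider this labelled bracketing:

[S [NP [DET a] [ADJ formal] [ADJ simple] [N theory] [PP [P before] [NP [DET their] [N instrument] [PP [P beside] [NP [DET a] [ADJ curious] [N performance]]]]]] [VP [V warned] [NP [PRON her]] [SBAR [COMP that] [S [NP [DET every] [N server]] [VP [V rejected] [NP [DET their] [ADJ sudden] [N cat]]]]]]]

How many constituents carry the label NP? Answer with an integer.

6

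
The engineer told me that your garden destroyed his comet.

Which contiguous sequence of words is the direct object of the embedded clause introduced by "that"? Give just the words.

his comet

Within the embedded clause introduced by "that", the direct object of "destroyed" is "his comet".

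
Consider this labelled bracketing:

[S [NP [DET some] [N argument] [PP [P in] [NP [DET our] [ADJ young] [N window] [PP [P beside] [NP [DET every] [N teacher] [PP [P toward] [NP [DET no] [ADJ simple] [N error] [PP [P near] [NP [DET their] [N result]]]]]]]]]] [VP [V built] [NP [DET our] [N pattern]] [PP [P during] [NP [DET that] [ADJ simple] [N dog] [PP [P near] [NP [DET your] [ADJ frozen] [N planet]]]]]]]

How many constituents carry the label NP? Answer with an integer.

8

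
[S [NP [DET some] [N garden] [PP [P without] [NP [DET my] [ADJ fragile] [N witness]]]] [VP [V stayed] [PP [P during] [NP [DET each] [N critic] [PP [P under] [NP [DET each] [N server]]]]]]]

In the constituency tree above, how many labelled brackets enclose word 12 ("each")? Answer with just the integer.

7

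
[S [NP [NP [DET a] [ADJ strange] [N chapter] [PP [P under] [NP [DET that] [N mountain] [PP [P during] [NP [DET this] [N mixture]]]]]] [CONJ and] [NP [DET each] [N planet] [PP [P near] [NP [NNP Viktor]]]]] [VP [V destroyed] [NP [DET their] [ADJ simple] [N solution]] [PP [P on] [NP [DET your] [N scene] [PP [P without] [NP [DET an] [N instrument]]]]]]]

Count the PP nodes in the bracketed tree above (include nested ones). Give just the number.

5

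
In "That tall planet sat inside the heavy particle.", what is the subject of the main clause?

that tall planet

"that tall planet" is the NP that combines with the VP headed by "sat" to form the main clause — the subject.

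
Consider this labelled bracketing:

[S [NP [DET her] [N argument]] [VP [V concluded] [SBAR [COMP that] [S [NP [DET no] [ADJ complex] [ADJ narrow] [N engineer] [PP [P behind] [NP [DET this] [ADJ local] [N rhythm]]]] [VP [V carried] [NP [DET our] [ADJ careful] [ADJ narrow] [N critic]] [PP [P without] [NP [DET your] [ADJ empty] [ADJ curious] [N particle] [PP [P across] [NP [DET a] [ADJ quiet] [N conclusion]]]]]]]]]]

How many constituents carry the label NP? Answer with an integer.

6

Scanning left to right, an opening `[NP` appears at word positions 1, 5, 10, 14, 19, 24 — 6 in total.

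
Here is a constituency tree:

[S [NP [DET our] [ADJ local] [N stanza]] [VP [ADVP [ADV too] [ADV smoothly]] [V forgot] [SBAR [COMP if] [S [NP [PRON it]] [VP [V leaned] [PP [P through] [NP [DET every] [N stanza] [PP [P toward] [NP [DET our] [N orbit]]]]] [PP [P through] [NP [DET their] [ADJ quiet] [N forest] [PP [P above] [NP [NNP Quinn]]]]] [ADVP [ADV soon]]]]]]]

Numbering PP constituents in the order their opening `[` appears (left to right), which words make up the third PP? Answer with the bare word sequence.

through their quiet forest above Quinn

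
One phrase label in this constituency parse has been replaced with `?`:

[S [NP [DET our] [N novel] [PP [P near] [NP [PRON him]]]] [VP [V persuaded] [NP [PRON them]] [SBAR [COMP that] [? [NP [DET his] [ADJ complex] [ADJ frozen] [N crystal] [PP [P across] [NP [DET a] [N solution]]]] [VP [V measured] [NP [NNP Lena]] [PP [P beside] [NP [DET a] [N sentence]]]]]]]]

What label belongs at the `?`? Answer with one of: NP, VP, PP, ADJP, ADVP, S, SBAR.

A constituent whose immediate children are NP, VP is a clause: S.

S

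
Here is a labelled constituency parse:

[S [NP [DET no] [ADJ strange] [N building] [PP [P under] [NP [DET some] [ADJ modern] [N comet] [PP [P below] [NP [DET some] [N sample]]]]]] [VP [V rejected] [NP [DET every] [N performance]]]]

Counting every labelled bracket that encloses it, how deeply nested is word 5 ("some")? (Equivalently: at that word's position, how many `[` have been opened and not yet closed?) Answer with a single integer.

The word sits inside DET, which is inside NP, inside PP, inside NP, inside S — 5 brackets in all.

5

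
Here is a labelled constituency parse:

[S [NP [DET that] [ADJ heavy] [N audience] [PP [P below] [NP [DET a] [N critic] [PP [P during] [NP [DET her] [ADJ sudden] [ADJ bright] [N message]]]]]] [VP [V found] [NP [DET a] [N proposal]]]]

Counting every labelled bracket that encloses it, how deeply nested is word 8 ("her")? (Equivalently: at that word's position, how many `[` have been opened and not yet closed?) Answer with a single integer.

7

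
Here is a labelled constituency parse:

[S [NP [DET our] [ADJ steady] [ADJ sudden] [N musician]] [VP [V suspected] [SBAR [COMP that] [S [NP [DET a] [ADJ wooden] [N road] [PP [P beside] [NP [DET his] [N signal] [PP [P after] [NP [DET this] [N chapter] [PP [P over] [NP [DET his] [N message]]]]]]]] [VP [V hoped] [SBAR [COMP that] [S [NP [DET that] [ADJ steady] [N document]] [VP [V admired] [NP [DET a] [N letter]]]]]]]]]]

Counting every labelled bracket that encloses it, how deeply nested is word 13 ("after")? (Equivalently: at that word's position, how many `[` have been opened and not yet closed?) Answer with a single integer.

Counting open brackets not yet closed at "after": [S [VP [SBAR [S [NP [PP [NP [PP [P = 9.

9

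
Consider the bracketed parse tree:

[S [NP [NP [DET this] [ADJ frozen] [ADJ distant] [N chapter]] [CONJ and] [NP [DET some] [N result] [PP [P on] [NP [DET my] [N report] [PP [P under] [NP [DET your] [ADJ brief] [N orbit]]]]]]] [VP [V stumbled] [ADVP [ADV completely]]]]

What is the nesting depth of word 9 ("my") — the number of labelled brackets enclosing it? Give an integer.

6

The word sits inside DET, which is inside NP, inside PP, inside NP, inside NP, inside S — 6 brackets in all.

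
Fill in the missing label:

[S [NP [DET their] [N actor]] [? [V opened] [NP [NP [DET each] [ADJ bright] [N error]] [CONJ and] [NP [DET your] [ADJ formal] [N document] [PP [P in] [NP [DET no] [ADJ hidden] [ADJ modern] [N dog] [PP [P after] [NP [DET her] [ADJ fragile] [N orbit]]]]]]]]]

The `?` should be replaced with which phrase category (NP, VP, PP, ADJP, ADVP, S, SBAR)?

VP

A constituent whose immediate children are V 'opened', NP is a verb phrase: VP.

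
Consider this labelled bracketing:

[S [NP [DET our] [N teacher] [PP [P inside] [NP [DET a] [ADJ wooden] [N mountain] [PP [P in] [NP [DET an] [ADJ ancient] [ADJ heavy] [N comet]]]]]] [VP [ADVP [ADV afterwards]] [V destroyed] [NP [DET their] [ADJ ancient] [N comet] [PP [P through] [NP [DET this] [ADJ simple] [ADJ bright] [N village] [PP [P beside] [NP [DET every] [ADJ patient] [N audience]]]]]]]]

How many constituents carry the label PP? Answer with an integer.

4

Listing each PP by its span: [PP inside a wooden mountain in an ancient heavy comet]; [PP in an ancient heavy comet]; [PP through this simple bright village beside every patient audience]; [PP beside every patient audience] — that makes 4.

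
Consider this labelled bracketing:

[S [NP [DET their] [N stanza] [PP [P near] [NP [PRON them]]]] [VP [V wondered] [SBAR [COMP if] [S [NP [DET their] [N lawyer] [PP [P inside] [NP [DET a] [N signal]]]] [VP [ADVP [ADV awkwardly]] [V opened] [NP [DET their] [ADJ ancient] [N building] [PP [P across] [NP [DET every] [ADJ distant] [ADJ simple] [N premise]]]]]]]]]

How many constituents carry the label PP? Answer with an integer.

The PP constituents are: [PP near them]; [PP inside a signal]; [PP across every distant simple premise]. Total: 3.

3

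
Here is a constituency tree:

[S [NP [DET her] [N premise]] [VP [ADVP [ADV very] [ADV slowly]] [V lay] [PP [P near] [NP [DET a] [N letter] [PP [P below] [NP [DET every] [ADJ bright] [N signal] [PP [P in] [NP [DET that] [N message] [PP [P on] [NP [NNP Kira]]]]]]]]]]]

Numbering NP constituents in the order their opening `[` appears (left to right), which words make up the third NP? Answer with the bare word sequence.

every bright signal in that message on Kira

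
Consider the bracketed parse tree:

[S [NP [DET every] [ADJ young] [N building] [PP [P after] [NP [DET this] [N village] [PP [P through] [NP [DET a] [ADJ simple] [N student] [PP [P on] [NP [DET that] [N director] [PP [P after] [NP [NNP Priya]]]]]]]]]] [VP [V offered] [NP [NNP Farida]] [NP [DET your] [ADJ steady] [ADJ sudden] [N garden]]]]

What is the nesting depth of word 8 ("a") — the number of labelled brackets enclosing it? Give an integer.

7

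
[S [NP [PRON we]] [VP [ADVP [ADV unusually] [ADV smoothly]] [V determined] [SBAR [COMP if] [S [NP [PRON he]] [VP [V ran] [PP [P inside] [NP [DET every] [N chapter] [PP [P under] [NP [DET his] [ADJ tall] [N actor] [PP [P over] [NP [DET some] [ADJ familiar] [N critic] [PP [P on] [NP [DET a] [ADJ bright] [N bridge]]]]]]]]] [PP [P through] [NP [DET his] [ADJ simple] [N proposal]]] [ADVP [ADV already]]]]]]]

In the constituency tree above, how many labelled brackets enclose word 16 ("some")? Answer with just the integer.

The word sits inside DET, which is inside NP, inside PP, inside NP, inside PP, inside NP, inside PP, inside VP, inside S, inside SBAR, inside VP, inside S — 12 brackets in all.

12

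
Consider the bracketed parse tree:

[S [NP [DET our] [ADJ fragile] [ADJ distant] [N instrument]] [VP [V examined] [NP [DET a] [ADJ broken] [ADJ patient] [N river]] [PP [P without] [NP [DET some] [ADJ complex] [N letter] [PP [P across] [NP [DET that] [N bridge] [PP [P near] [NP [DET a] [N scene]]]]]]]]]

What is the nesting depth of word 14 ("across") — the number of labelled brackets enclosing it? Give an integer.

6

Counting open brackets not yet closed at "across": [S [VP [PP [NP [PP [P = 6.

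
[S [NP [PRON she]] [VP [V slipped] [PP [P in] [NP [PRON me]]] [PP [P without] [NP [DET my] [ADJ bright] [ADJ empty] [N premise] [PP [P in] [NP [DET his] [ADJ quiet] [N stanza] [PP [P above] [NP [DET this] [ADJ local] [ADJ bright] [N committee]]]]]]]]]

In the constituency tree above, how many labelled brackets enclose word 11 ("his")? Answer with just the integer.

7

Counting open brackets not yet closed at "his": [S [VP [PP [NP [PP [NP [DET = 7.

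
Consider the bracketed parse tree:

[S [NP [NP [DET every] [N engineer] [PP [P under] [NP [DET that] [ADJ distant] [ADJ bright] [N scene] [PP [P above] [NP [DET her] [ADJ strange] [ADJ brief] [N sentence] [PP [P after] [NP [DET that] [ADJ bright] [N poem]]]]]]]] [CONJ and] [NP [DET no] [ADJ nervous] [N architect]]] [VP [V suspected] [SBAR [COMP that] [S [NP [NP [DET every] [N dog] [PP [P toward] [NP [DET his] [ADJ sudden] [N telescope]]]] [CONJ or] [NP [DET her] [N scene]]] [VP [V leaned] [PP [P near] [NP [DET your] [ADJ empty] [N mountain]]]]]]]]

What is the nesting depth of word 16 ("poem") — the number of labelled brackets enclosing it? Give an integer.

10

The word sits inside N, which is inside NP, inside PP, inside NP, inside PP, inside NP, inside PP, inside NP, inside NP, inside S — 10 brackets in all.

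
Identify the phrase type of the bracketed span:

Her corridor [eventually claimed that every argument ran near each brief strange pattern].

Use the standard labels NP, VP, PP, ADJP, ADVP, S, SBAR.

VP

"claimed" is the head of the bracketed span, so the span is a verb phrase: VP.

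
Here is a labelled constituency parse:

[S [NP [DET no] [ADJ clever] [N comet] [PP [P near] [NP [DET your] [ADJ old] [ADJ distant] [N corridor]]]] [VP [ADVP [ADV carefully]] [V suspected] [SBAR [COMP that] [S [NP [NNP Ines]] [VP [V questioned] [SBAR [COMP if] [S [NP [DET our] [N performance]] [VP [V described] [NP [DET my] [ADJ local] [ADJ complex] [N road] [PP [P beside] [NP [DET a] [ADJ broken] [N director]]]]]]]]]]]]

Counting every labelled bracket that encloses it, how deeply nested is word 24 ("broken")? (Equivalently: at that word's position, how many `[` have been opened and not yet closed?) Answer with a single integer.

Counting open brackets not yet closed at "broken": [S [VP [SBAR [S [VP [SBAR [S [VP [NP [PP [NP [ADJ = 12.

12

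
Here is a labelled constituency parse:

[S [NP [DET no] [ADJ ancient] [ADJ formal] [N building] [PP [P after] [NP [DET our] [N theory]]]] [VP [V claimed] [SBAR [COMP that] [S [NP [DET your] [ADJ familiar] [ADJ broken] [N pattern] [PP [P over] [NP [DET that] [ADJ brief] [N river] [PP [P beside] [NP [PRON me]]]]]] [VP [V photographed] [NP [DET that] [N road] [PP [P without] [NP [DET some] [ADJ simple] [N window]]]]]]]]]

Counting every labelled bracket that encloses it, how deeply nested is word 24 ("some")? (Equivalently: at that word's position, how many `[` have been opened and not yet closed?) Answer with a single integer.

9

Path from the root down to the word: S → VP → SBAR → S → VP → NP → PP → NP → DET. That is 9 enclosing brackets.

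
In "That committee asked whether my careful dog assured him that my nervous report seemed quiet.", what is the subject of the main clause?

The subject of the main clause is the NP immediately before the verb "asked": "that committee".

that committee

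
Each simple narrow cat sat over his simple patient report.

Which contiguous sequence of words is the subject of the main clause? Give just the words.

each simple narrow cat

"each simple narrow cat" is the NP that combines with the VP headed by "sat" to form the main clause — the subject.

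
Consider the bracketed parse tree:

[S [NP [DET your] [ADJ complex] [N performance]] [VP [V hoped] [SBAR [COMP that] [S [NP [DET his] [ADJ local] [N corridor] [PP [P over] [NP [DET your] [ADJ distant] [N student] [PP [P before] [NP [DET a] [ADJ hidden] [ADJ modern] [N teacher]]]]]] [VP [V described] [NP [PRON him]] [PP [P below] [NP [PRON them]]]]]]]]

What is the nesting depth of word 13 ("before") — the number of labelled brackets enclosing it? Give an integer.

Path from the root down to the word: S → VP → SBAR → S → NP → PP → NP → PP → P. That is 9 enclosing brackets.

9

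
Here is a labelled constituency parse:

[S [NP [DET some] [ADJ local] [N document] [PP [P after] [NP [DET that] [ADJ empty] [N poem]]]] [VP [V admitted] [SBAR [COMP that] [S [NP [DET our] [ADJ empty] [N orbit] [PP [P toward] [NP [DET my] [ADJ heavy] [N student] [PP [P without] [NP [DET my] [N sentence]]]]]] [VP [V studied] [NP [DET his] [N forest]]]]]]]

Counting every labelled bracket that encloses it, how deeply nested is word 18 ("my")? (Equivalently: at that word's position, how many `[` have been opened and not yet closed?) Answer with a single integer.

10

The word sits inside DET, which is inside NP, inside PP, inside NP, inside PP, inside NP, inside S, inside SBAR, inside VP, inside S — 10 brackets in all.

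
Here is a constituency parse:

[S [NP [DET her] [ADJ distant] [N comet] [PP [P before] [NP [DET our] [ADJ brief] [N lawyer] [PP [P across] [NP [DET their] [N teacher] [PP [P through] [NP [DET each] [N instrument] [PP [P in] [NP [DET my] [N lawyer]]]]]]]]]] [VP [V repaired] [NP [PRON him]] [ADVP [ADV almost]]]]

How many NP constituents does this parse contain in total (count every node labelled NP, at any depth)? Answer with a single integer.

6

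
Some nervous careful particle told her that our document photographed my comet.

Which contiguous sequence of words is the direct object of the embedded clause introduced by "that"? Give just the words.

my comet

"photographed" heads the VP of the embedded clause introduced by "that", and "my comet" is its direct object.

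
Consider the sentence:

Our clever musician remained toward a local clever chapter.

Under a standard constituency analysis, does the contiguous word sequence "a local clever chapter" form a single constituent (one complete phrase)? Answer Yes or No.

These words form the whole noun phrase headed by "chapter", so yes — one constituent.

Yes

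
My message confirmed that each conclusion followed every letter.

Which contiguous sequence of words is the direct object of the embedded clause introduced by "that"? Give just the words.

every letter

"followed" heads the VP of the embedded clause introduced by "that", and "every letter" is its direct object.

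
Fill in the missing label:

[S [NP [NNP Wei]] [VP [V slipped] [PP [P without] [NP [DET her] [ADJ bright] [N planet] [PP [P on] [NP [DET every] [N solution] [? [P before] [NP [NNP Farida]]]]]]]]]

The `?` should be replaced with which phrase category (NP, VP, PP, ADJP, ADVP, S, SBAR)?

PP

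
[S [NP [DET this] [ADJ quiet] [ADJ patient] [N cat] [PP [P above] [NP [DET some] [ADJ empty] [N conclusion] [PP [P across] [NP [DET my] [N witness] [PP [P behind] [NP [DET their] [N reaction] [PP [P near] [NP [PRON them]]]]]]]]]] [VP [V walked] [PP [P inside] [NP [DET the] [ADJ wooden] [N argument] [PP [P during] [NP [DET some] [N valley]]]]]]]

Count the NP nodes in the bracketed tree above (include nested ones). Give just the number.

7

Listing each NP by its span: [NP this quiet patient cat above some empty conclusion across my witness behind their reaction near them]; [NP some empty conclusion across my witness behind their reaction near them]; [NP my witness behind their reaction near them]; [NP their reaction near them]; [NP them]; [NP the wooden argument during some valley] … — that makes 7.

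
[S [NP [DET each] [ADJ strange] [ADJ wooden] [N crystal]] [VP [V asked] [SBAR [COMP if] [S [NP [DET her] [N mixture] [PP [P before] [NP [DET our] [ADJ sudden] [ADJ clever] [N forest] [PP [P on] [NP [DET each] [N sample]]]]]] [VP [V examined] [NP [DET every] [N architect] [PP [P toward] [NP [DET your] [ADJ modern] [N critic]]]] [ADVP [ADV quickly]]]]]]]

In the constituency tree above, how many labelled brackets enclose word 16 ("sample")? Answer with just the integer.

Path from the root down to the word: S → VP → SBAR → S → NP → PP → NP → PP → NP → N. That is 10 enclosing brackets.

10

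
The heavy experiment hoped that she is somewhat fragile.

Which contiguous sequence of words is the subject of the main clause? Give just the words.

the heavy experiment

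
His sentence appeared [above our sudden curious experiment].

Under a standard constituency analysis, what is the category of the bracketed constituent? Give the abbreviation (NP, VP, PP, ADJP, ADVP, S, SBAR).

PP

The bracketed span "above our sudden curious experiment" is headed by "above", making it a prepositional phrase (PP).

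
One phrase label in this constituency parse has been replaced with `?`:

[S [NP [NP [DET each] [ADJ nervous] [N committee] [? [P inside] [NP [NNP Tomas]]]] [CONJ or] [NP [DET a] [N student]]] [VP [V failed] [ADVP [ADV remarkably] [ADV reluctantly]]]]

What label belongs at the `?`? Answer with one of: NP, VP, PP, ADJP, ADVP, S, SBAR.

A constituent whose immediate children are P 'inside', NP is a prepositional phrase: PP.

PP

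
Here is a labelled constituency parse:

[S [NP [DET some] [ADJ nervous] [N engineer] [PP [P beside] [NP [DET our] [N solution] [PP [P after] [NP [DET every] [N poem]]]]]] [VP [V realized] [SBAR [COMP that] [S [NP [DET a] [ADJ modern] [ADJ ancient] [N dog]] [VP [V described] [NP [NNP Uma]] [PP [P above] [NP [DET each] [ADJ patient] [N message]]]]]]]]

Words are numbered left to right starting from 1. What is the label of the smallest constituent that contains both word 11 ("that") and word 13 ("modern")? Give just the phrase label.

Both words fall inside [SBAR that a modern ancient dog described Uma above each patient message] (words 11–21), and no smaller constituent contains them both. Label: SBAR.

SBAR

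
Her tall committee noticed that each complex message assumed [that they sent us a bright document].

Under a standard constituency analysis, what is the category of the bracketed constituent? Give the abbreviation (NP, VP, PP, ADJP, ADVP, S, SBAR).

The span is built around the complementizer "that" — a subordinate clause (SBAR).

SBAR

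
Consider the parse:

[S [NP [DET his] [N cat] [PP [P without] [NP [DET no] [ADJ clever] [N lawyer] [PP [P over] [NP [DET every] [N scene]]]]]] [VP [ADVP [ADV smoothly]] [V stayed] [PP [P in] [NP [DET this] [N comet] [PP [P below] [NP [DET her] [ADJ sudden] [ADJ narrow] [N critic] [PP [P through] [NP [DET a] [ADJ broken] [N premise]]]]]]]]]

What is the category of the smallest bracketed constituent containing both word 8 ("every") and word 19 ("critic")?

S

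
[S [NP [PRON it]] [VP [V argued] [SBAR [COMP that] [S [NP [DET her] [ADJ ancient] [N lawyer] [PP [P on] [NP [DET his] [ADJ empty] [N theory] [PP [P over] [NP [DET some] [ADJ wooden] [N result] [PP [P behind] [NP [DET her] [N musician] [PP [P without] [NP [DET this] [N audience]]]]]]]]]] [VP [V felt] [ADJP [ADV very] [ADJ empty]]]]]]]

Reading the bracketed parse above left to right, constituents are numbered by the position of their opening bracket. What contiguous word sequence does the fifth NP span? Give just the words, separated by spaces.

her musician without this audience

In left-to-right order the NP constituents are "it"; "her ancient lawyer on his empty theory over some wooden result behind her musician without this audience"; "his empty theory over some wooden result behind her musician without this audience"; "some wooden result behind her musician without this audience"; "her musician without this audience"; "this audience". Number 5 is "her musician without this audience".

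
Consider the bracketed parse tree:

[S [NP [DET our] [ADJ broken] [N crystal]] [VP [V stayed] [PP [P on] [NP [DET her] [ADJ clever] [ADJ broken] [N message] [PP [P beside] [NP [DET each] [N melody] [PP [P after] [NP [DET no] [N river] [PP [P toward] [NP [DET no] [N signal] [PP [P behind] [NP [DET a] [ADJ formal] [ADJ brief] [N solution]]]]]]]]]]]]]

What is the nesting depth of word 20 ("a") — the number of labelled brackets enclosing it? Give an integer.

Path from the root down to the word: S → VP → PP → NP → PP → NP → PP → NP → PP → NP → PP → NP → DET. That is 13 enclosing brackets.

13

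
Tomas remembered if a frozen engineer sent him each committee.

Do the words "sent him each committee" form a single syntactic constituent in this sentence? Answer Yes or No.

These words form the whole verb phrase headed by "sent", so yes — one constituent.

Yes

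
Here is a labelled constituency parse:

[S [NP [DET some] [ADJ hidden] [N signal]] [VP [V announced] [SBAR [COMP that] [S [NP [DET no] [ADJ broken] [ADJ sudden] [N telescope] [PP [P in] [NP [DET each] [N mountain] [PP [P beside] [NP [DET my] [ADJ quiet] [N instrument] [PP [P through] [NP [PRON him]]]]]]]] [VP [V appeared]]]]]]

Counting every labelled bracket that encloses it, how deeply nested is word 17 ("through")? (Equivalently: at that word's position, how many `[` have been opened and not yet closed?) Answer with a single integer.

11

Counting open brackets not yet closed at "through": [S [VP [SBAR [S [NP [PP [NP [PP [NP [PP [P = 11.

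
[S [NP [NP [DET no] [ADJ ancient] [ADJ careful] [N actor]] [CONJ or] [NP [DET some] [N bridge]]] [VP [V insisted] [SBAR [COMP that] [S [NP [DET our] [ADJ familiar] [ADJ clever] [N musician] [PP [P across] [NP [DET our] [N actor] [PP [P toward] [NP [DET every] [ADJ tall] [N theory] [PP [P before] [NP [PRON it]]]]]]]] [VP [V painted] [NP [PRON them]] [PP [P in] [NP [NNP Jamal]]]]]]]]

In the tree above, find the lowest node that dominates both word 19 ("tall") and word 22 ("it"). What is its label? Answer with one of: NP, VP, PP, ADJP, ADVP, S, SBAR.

Word 19 lies under S → VP → SBAR → S → NP → PP → NP → PP → NP → ADJ; word 22 lies under S → VP → SBAR → S → NP → PP → NP → PP → NP → PP → NP → PRON. The lowest shared node is the NP.

NP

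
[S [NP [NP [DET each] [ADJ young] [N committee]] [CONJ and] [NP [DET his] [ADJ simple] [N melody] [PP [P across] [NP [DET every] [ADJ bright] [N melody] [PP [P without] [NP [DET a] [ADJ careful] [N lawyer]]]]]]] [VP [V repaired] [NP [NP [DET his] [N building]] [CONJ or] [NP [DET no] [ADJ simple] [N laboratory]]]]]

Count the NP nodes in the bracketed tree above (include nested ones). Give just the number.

Listing each NP by its span: [NP each young committee and his simple melody across every bright melody without a careful lawyer]; [NP each young committee]; [NP his simple melody across every bright melody without a careful lawyer]; [NP every bright melody without a careful lawyer]; [NP a careful lawyer]; [NP his building or no simple laboratory] … — that makes 8.

8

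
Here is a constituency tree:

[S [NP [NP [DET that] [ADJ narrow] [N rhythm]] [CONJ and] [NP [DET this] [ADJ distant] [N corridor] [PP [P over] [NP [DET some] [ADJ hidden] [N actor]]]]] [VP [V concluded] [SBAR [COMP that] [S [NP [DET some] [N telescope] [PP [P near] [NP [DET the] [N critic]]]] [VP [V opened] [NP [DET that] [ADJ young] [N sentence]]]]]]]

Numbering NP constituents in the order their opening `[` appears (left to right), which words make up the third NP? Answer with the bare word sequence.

this distant corridor over some hidden actor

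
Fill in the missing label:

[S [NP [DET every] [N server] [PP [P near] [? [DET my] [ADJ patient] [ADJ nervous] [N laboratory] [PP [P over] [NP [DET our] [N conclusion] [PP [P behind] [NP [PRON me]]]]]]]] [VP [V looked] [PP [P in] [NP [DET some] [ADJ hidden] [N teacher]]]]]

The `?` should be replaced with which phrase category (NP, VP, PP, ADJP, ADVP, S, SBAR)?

NP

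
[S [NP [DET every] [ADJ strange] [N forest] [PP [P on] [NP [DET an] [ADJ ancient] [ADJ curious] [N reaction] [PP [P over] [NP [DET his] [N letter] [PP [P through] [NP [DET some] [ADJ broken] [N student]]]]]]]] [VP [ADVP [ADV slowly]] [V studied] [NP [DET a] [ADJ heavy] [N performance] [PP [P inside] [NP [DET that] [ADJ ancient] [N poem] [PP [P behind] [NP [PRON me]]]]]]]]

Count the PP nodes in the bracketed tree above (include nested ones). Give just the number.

Listing each PP by its span: [PP on an ancient curious reaction over his letter through some broken student]; [PP over his letter through some broken student]; [PP through some broken student]; [PP inside that ancient poem behind me]; [PP behind me] — that makes 5.

5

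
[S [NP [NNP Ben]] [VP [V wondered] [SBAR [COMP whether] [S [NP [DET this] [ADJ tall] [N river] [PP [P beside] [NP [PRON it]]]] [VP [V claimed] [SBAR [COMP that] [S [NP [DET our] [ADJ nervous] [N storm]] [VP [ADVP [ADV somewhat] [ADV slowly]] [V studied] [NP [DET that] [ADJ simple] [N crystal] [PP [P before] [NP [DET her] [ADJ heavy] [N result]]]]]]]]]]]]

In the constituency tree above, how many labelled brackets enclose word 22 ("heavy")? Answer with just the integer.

12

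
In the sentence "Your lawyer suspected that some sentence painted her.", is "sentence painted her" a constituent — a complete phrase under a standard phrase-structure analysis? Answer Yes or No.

No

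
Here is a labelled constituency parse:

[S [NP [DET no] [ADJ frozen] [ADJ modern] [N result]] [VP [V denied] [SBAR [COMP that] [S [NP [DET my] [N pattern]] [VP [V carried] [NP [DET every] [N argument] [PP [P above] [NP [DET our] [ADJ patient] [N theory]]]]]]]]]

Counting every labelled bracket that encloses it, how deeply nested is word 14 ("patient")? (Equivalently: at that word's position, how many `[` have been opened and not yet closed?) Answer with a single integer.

Counting open brackets not yet closed at "patient": [S [VP [SBAR [S [VP [NP [PP [NP [ADJ = 9.

9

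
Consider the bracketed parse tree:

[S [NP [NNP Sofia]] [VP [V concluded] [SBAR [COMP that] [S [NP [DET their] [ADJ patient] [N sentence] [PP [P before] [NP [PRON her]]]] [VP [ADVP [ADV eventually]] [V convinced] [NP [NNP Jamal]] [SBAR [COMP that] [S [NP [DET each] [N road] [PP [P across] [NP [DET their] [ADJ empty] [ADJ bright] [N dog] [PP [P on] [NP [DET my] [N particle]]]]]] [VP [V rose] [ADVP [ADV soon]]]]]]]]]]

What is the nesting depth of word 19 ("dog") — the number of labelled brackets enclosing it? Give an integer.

Counting open brackets not yet closed at "dog": [S [VP [SBAR [S [VP [SBAR [S [NP [PP [NP [N = 11.

11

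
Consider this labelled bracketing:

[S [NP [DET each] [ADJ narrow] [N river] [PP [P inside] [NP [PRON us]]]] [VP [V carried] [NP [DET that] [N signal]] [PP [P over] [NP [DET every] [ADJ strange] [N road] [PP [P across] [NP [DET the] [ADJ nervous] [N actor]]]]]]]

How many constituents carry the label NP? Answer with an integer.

5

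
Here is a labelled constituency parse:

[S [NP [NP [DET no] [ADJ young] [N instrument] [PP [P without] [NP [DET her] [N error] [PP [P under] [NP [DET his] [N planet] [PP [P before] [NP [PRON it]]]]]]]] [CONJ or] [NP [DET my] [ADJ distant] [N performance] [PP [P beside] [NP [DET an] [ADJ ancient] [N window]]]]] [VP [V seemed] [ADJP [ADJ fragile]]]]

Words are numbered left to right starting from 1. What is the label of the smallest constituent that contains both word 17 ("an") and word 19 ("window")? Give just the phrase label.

NP

Word 17 lies under S → NP → NP → PP → NP → DET; word 19 lies under S → NP → NP → PP → NP → N. The lowest shared node is the NP.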